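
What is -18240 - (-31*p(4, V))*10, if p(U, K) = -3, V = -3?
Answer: -19170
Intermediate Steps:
-18240 - (-31*p(4, V))*10 = -18240 - (-31*(-3))*10 = -18240 - 93*10 = -18240 - 1*930 = -18240 - 930 = -19170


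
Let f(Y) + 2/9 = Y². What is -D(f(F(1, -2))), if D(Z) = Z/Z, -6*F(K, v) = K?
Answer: -1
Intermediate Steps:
F(K, v) = -K/6
f(Y) = -2/9 + Y²
D(Z) = 1
-D(f(F(1, -2))) = -1*1 = -1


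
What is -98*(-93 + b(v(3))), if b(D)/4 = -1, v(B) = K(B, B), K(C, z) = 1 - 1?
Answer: 9506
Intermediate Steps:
K(C, z) = 0
v(B) = 0
b(D) = -4 (b(D) = 4*(-1) = -4)
-98*(-93 + b(v(3))) = -98*(-93 - 4) = -98*(-97) = 9506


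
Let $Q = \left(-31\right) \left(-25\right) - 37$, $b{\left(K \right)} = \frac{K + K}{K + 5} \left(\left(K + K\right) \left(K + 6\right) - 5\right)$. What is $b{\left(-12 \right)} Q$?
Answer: $\frac{2461968}{7} \approx 3.5171 \cdot 10^{5}$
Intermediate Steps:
$b{\left(K \right)} = \frac{2 K \left(-5 + 2 K \left(6 + K\right)\right)}{5 + K}$ ($b{\left(K \right)} = \frac{2 K}{5 + K} \left(2 K \left(6 + K\right) - 5\right) = \frac{2 K}{5 + K} \left(-5 + 2 K \left(6 + K\right)\right) = \frac{2 K \left(-5 + 2 K \left(6 + K\right)\right)}{5 + K}$)
$Q = 738$ ($Q = 775 - 37 = 738$)
$b{\left(-12 \right)} Q = 2 \left(-12\right) \frac{1}{5 - 12} \left(-5 + 2 \left(-12\right)^{2} + 12 \left(-12\right)\right) 738 = 2 \left(-12\right) \frac{1}{-7} \left(-5 + 2 \cdot 144 - 144\right) 738 = 2 \left(-12\right) \left(- \frac{1}{7}\right) \left(-5 + 288 - 144\right) 738 = 2 \left(-12\right) \left(- \frac{1}{7}\right) 139 \cdot 738 = \frac{3336}{7} \cdot 738 = \frac{2461968}{7}$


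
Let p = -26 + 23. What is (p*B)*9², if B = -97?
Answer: 23571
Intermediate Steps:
p = -3
(p*B)*9² = -3*(-97)*9² = 291*81 = 23571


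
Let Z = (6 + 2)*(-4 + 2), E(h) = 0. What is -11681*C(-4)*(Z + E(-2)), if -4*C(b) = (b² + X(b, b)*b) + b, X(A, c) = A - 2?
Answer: -1682064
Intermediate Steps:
X(A, c) = -2 + A
C(b) = -b/4 - b²/4 - b*(-2 + b)/4 (C(b) = -((b² + (-2 + b)*b) + b)/4 = -((b² + b*(-2 + b)) + b)/4 = -(b + b² + b*(-2 + b))/4 = -b/4 - b²/4 - b*(-2 + b)/4)
Z = -16 (Z = 8*(-2) = -16)
-11681*C(-4)*(Z + E(-2)) = -11681*(¼)*(-4)*(1 - 2*(-4))*(-16 + 0) = -11681*(¼)*(-4)*(1 + 8)*(-16) = -11681*(¼)*(-4)*9*(-16) = -(-105129)*(-16) = -11681*144 = -1682064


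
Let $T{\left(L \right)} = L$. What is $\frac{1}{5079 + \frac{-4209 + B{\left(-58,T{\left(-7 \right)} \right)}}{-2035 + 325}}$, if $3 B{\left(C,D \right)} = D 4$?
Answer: $\frac{1026}{5213585} \approx 0.00019679$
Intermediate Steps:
$B{\left(C,D \right)} = \frac{4 D}{3}$ ($B{\left(C,D \right)} = \frac{D 4}{3} = \frac{4 D}{3}$)
$\frac{1}{5079 + \frac{-4209 + B{\left(-58,T{\left(-7 \right)} \right)}}{-2035 + 325}} = \frac{1}{5079 + \frac{-4209 + \frac{4}{3} \left(-7\right)}{-2035 + 325}} = \frac{1}{5079 + \frac{-4209 - \frac{28}{3}}{-1710}} = \frac{1}{5079 - - \frac{2531}{1026}} = \frac{1}{5079 + \frac{2531}{1026}} = \frac{1}{\frac{5213585}{1026}} = \frac{1026}{5213585}$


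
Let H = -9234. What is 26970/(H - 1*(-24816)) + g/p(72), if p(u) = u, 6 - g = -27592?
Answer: 35997823/93492 ≈ 385.04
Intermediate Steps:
g = 27598 (g = 6 - 1*(-27592) = 6 + 27592 = 27598)
26970/(H - 1*(-24816)) + g/p(72) = 26970/(-9234 - 1*(-24816)) + 27598/72 = 26970/(-9234 + 24816) + 27598*(1/72) = 26970/15582 + 13799/36 = 26970*(1/15582) + 13799/36 = 4495/2597 + 13799/36 = 35997823/93492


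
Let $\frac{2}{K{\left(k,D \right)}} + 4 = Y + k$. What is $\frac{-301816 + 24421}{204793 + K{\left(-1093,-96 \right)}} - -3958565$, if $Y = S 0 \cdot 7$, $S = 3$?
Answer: $\frac{296440890274640}{74885973} \approx 3.9586 \cdot 10^{6}$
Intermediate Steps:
$Y = 0$ ($Y = 3 \cdot 0 \cdot 7 = 0 \cdot 7 = 0$)
$K{\left(k,D \right)} = \frac{2}{-4 + k}$ ($K{\left(k,D \right)} = \frac{2}{-4 + \left(0 + k\right)} = \frac{2}{-4 + k}$)
$\frac{-301816 + 24421}{204793 + K{\left(-1093,-96 \right)}} - -3958565 = \frac{-301816 + 24421}{204793 + \frac{2}{-4 - 1093}} - -3958565 = - \frac{277395}{204793 + \frac{2}{-1097}} + 3958565 = - \frac{277395}{204793 + 2 \left(- \frac{1}{1097}\right)} + 3958565 = - \frac{277395}{204793 - \frac{2}{1097}} + 3958565 = - \frac{277395}{\frac{224657919}{1097}} + 3958565 = \left(-277395\right) \frac{1097}{224657919} + 3958565 = - \frac{101434105}{74885973} + 3958565 = \frac{296440890274640}{74885973}$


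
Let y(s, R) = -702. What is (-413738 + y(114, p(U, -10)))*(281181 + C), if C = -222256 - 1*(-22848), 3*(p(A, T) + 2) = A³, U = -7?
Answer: -33890002120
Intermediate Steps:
p(A, T) = -2 + A³/3
C = -199408 (C = -222256 + 22848 = -199408)
(-413738 + y(114, p(U, -10)))*(281181 + C) = (-413738 - 702)*(281181 - 199408) = -414440*81773 = -33890002120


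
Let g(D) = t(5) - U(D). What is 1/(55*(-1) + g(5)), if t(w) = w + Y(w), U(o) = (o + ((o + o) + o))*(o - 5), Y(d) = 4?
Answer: -1/46 ≈ -0.021739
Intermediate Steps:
U(o) = 4*o*(-5 + o) (U(o) = (o + (2*o + o))*(-5 + o) = (o + 3*o)*(-5 + o) = (4*o)*(-5 + o) = 4*o*(-5 + o))
t(w) = 4 + w (t(w) = w + 4 = 4 + w)
g(D) = 9 - 4*D*(-5 + D) (g(D) = (4 + 5) - 4*D*(-5 + D) = 9 - 4*D*(-5 + D))
1/(55*(-1) + g(5)) = 1/(55*(-1) + (9 - 4*5*(-5 + 5))) = 1/(-55 + (9 - 4*5*0)) = 1/(-55 + (9 + 0)) = 1/(-55 + 9) = 1/(-46) = -1/46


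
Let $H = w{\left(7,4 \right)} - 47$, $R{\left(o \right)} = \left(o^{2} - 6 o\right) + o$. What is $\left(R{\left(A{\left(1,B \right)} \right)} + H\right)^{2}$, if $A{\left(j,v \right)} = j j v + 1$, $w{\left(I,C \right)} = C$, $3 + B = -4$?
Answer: $529$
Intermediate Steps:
$B = -7$ ($B = -3 - 4 = -7$)
$A{\left(j,v \right)} = 1 + v j^{2}$ ($A{\left(j,v \right)} = j^{2} v + 1 = v j^{2} + 1 = 1 + v j^{2}$)
$R{\left(o \right)} = o^{2} - 5 o$
$H = -43$ ($H = 4 - 47 = -43$)
$\left(R{\left(A{\left(1,B \right)} \right)} + H\right)^{2} = \left(\left(1 - 7 \cdot 1^{2}\right) \left(-5 + \left(1 - 7 \cdot 1^{2}\right)\right) - 43\right)^{2} = \left(\left(1 - 7\right) \left(-5 + \left(1 - 7\right)\right) - 43\right)^{2} = \left(- 6 \left(-5 - 6\right) - 43\right)^{2} = \left(\left(-6\right) \left(-11\right) - 43\right)^{2} = \left(66 - 43\right)^{2} = 23^{2} = 529$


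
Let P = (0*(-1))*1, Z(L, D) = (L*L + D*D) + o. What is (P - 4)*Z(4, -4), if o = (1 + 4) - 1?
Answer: -144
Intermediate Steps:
o = 4 (o = 5 - 1 = 4)
Z(L, D) = 4 + D² + L² (Z(L, D) = (L*L + D*D) + 4 = (L² + D²) + 4 = (D² + L²) + 4 = 4 + D² + L²)
P = 0 (P = 0*1 = 0)
(P - 4)*Z(4, -4) = (0 - 4)*(4 + (-4)² + 4²) = -4*(4 + 16 + 16) = -4*36 = -144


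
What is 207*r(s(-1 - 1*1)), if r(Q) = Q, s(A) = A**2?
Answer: 828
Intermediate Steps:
207*r(s(-1 - 1*1)) = 207*(-1 - 1*1)**2 = 207*(-1 - 1)**2 = 207*(-2)**2 = 207*4 = 828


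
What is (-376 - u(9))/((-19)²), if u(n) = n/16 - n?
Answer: -5881/5776 ≈ -1.0182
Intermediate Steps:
u(n) = -15*n/16 (u(n) = n*(1/16) - n = n/16 - n = -15*n/16)
(-376 - u(9))/((-19)²) = (-376 - (-15)*9/16)/((-19)²) = (-376 - 1*(-135/16))/361 = (-376 + 135/16)*(1/361) = -5881/16*1/361 = -5881/5776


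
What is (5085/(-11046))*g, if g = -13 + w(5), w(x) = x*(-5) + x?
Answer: 55935/3682 ≈ 15.191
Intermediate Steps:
w(x) = -4*x (w(x) = -5*x + x = -4*x)
g = -33 (g = -13 - 4*5 = -13 - 20 = -33)
(5085/(-11046))*g = (5085/(-11046))*(-33) = (5085*(-1/11046))*(-33) = -1695/3682*(-33) = 55935/3682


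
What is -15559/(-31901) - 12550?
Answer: -400341991/31901 ≈ -12550.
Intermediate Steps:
-15559/(-31901) - 12550 = -15559*(-1/31901) - 12550 = 15559/31901 - 12550 = -400341991/31901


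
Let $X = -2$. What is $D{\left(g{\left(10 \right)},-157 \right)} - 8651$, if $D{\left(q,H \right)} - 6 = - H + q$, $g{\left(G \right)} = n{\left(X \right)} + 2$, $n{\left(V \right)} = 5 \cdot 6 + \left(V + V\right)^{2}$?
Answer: $-8440$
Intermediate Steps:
$n{\left(V \right)} = 30 + 4 V^{2}$ ($n{\left(V \right)} = 30 + \left(2 V\right)^{2} = 30 + 4 V^{2}$)
$g{\left(G \right)} = 48$ ($g{\left(G \right)} = \left(30 + 4 \left(-2\right)^{2}\right) + 2 = \left(30 + 4 \cdot 4\right) + 2 = \left(30 + 16\right) + 2 = 46 + 2 = 48$)
$D{\left(q,H \right)} = 6 + q - H$ ($D{\left(q,H \right)} = 6 - \left(H - q\right) = 6 + q - H$)
$D{\left(g{\left(10 \right)},-157 \right)} - 8651 = \left(6 + 48 - -157\right) - 8651 = \left(6 + 48 + 157\right) - 8651 = 211 - 8651 = -8440$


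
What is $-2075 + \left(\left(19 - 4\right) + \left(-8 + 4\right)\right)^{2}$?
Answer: $-1954$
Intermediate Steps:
$-2075 + \left(\left(19 - 4\right) + \left(-8 + 4\right)\right)^{2} = -2075 + \left(15 - 4\right)^{2} = -2075 + 11^{2} = -2075 + 121 = -1954$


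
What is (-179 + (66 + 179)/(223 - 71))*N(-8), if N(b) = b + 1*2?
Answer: 80889/76 ≈ 1064.3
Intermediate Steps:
N(b) = 2 + b (N(b) = b + 2 = 2 + b)
(-179 + (66 + 179)/(223 - 71))*N(-8) = (-179 + (66 + 179)/(223 - 71))*(2 - 8) = (-179 + 245/152)*(-6) = -26963/152*(-6) = 80889/76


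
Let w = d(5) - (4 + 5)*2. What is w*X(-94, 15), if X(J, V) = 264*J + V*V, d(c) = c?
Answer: 319683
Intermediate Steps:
X(J, V) = V² + 264*J (X(J, V) = 264*J + V² = V² + 264*J)
w = -13 (w = 5 - (4 + 5)*2 = 5 - 9*2 = 5 - 1*18 = 5 - 18 = -13)
w*X(-94, 15) = -13*(15² + 264*(-94)) = -13*(225 - 24816) = -13*(-24591) = 319683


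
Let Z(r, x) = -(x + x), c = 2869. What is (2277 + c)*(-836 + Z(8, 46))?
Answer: -4775488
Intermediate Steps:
Z(r, x) = -2*x
(2277 + c)*(-836 + Z(8, 46)) = (2277 + 2869)*(-836 - 2*46) = 5146*(-836 - 92) = 5146*(-928) = -4775488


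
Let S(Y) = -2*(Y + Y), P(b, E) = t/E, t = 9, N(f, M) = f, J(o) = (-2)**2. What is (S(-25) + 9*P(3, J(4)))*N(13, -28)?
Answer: 6253/4 ≈ 1563.3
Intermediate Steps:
J(o) = 4
P(b, E) = 9/E
S(Y) = -4*Y
(S(-25) + 9*P(3, J(4)))*N(13, -28) = (-4*(-25) + 9*(9/4))*13 = (100 + 9*(9*(1/4)))*13 = (100 + 9*(9/4))*13 = (100 + 81/4)*13 = (481/4)*13 = 6253/4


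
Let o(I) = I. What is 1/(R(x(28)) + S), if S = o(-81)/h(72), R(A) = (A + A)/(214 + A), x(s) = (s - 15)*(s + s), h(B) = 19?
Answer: -8949/24319 ≈ -0.36798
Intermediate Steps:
x(s) = 2*s*(-15 + s) (x(s) = (-15 + s)*(2*s) = 2*s*(-15 + s))
R(A) = 2*A/(214 + A) (R(A) = (2*A)/(214 + A) = 2*A/(214 + A))
S = -81/19 ≈ -4.2632
1/(R(x(28)) + S) = 1/(2*(2*28*(-15 + 28))/(214 + 2*28*(-15 + 28)) - 81/19) = 1/(2*(2*28*13)/(214 + 2*28*13) - 81/19) = 1/(2*728/(214 + 728) - 81/19) = 1/(2*728/942 - 81/19) = 1/(2*728*(1/942) - 81/19) = 1/(728/471 - 81/19) = 1/(-24319/8949) = -8949/24319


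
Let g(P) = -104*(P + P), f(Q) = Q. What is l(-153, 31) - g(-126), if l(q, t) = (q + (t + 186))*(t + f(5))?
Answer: -23904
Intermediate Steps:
l(q, t) = (5 + t)*(186 + q + t) (l(q, t) = (q + (t + 186))*(t + 5) = (q + (186 + t))*(5 + t) = (186 + q + t)*(5 + t) = (5 + t)*(186 + q + t))
g(P) = -208*P
l(-153, 31) - g(-126) = (930 + 31² + 5*(-153) + 191*31 - 153*31) - (-208)*(-126) = (930 + 961 - 765 + 5921 - 4743) - 1*26208 = 2304 - 26208 = -23904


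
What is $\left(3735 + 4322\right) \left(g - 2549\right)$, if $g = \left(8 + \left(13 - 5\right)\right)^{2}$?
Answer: $-18474701$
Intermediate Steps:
$g = 256$ ($g = \left(8 + 8\right)^{2} = 16^{2} = 256$)
$\left(3735 + 4322\right) \left(g - 2549\right) = \left(3735 + 4322\right) \left(256 - 2549\right) = 8057 \left(-2293\right) = -18474701$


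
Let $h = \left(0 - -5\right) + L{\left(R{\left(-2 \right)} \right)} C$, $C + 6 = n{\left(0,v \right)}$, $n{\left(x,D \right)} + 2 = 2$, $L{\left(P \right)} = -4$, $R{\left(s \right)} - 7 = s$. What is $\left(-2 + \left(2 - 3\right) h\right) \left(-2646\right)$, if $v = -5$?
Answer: $82026$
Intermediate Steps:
$R{\left(s \right)} = 7 + s$
$n{\left(x,D \right)} = 0$ ($n{\left(x,D \right)} = -2 + 2 = 0$)
$C = -6$ ($C = -6 + 0 = -6$)
$h = 29$ ($h = \left(0 - -5\right) - -24 = \left(0 + 5\right) + 24 = 5 + 24 = 29$)
$\left(-2 + \left(2 - 3\right) h\right) \left(-2646\right) = \left(-2 + \left(2 - 3\right) 29\right) \left(-2646\right) = \left(-2 - 29\right) \left(-2646\right) = \left(-31\right) \left(-2646\right) = 82026$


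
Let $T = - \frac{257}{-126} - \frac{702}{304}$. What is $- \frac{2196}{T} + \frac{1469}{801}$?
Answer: $\frac{189302665}{23229} \approx 8149.4$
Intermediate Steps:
$T = - \frac{2581}{9576}$ ($T = \left(-257\right) \left(- \frac{1}{126}\right) - \frac{351}{152} = \frac{257}{126} - \frac{351}{152} = - \frac{2581}{9576} \approx -0.26953$)
$- \frac{2196}{T} + \frac{1469}{801} = - \frac{2196}{- \frac{2581}{9576}} + \frac{1469}{801} = \left(-2196\right) \left(- \frac{9576}{2581}\right) + 1469 \cdot \frac{1}{801} = \frac{21028896}{2581} + \frac{1469}{801} = \frac{189302665}{23229}$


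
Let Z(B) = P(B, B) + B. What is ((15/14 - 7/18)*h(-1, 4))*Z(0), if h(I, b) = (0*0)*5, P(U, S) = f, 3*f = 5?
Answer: 0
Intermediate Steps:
f = 5/3 (f = (1/3)*5 = 5/3 ≈ 1.6667)
P(U, S) = 5/3
h(I, b) = 0 (h(I, b) = 0*5 = 0)
Z(B) = 5/3 + B
((15/14 - 7/18)*h(-1, 4))*Z(0) = ((15/14 - 7/18)*0)*(5/3 + 0) = ((15*(1/14) - 7*1/18)*0)*(5/3) = ((15/14 - 7/18)*0)*(5/3) = ((43/63)*0)*(5/3) = 0*(5/3) = 0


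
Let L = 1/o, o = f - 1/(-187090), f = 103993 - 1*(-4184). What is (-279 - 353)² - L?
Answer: 8083876403292654/20238834931 ≈ 3.9942e+5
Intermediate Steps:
f = 108177 (f = 103993 + 4184 = 108177)
o = 20238834931/187090 (o = 108177 - 1/(-187090) = 108177 - 1*(-1/187090) = 108177 + 1/187090 = 20238834931/187090 ≈ 1.0818e+5)
L = 187090/20238834931 (L = 1/(20238834931/187090) = 187090/20238834931 ≈ 9.2441e-6)
(-279 - 353)² - L = (-279 - 353)² - 1*187090/20238834931 = (-632)² - 187090/20238834931 = 399424 - 187090/20238834931 = 8083876403292654/20238834931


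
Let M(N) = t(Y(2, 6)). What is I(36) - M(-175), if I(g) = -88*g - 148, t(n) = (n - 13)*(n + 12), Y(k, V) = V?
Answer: -3190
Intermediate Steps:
t(n) = (-13 + n)*(12 + n)
M(N) = -126 (M(N) = -156 + 6**2 - 1*6 = -156 + 36 - 6 = -126)
I(g) = -148 - 88*g
I(36) - M(-175) = (-148 - 88*36) - 1*(-126) = (-148 - 3168) + 126 = -3316 + 126 = -3190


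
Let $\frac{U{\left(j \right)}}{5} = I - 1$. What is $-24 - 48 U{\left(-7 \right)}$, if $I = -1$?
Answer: $456$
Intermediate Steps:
$U{\left(j \right)} = -10$ ($U{\left(j \right)} = 5 \left(-1 - 1\right) = 5 \left(-2\right) = -10$)
$-24 - 48 U{\left(-7 \right)} = -24 - -480 = -24 + 480 = 456$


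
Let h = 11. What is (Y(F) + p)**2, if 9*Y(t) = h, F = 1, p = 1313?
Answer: 139901584/81 ≈ 1.7272e+6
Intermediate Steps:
Y(t) = 11/9 (Y(t) = (1/9)*11 = 11/9)
(Y(F) + p)**2 = (11/9 + 1313)**2 = (11828/9)**2 = 139901584/81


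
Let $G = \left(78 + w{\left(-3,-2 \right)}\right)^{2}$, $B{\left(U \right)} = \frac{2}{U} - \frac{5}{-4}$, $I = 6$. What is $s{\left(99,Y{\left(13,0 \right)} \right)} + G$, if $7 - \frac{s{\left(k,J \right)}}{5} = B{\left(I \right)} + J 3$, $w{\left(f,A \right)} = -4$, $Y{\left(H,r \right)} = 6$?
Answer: $\frac{64957}{12} \approx 5413.1$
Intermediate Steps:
$B{\left(U \right)} = \frac{5}{4} + \frac{2}{U}$ ($B{\left(U \right)} = \frac{2}{U} - - \frac{5}{4} = \frac{2}{U} + \frac{5}{4} = \frac{5}{4} + \frac{2}{U}$)
$s{\left(k,J \right)} = \frac{325}{12} - 15 J$ ($s{\left(k,J \right)} = 35 - 5 \left(\left(\frac{5}{4} + \frac{2}{6}\right) + J 3\right) = 35 - 5 \left(\left(\frac{5}{4} + 2 \cdot \frac{1}{6}\right) + 3 J\right) = 35 - 5 \left(\left(\frac{5}{4} + \frac{1}{3}\right) + 3 J\right) = 35 - 5 \left(\frac{19}{12} + 3 J\right) = 35 - \left(\frac{95}{12} + 15 J\right) = \frac{325}{12} - 15 J$)
$G = 5476$ ($G = \left(78 - 4\right)^{2} = 74^{2} = 5476$)
$s{\left(99,Y{\left(13,0 \right)} \right)} + G = \left(\frac{325}{12} - 90\right) + 5476 = - \frac{755}{12} + 5476 = \frac{64957}{12}$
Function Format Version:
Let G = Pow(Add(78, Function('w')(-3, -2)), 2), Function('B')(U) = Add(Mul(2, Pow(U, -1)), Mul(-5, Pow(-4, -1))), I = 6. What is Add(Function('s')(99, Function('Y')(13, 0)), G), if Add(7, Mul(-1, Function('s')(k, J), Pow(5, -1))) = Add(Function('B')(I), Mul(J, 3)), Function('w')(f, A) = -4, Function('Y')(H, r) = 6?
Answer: Rational(64957, 12) ≈ 5413.1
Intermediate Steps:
Function('B')(U) = Add(Rational(5, 4), Mul(2, Pow(U, -1))) (Function('B')(U) = Add(Mul(2, Pow(U, -1)), Mul(-5, Rational(-1, 4))) = Add(Mul(2, Pow(U, -1)), Rational(5, 4)) = Add(Rational(5, 4), Mul(2, Pow(U, -1))))
Function('s')(k, J) = Add(Rational(325, 12), Mul(-15, J)) (Function('s')(k, J) = Add(35, Mul(-5, Add(Add(Rational(5, 4), Mul(2, Pow(6, -1))), Mul(J, 3)))) = Add(35, Mul(-5, Add(Add(Rational(5, 4), Mul(2, Rational(1, 6))), Mul(3, J)))) = Add(35, Mul(-5, Add(Add(Rational(5, 4), Rational(1, 3)), Mul(3, J)))) = Add(35, Mul(-5, Add(Rational(19, 12), Mul(3, J)))) = Add(35, Add(Rational(-95, 12), Mul(-15, J))) = Add(Rational(325, 12), Mul(-15, J)))
G = 5476 (G = Pow(Add(78, -4), 2) = Pow(74, 2) = 5476)
Add(Function('s')(99, Function('Y')(13, 0)), G) = Add(Add(Rational(325, 12), Mul(-15, 6)), 5476) = Add(Add(Rational(325, 12), -90), 5476) = Add(Rational(-755, 12), 5476) = Rational(64957, 12)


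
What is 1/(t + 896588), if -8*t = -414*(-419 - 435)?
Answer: 2/1704787 ≈ 1.1732e-6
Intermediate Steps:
t = -88389/2 (t = -(-207)*(-419 - 435)/4 = -(-207)*(-854)/4 = -⅛*353556 = -88389/2 ≈ -44195.)
1/(t + 896588) = 1/(-88389/2 + 896588) = 1/(1704787/2) = 2/1704787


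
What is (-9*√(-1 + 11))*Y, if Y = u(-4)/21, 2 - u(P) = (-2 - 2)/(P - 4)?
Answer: -9*√10/14 ≈ -2.0329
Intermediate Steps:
u(P) = 2 + 4/(-4 + P) (u(P) = 2 - (-2 - 2)/(P - 4) = 2 - (-4)/(-4 + P) = 2 + 4/(-4 + P))
Y = 1/14 (Y = (2*(-2 - 4)/(-4 - 4))/21 = (2*(-6)/(-8))*(1/21) = (2*(-⅛)*(-6))*(1/21) = (3/2)*(1/21) = 1/14 ≈ 0.071429)
(-9*√(-1 + 11))*Y = -9*√(-1 + 11)*(1/14) = -9*√10*(1/14) = -9*√10/14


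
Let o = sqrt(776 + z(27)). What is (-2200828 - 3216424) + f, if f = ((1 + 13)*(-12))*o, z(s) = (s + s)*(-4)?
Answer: -5417252 - 672*sqrt(35) ≈ -5.4212e+6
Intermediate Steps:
z(s) = -8*s (z(s) = (2*s)*(-4) = -8*s)
o = 4*sqrt(35) (o = sqrt(776 - 8*27) = sqrt(776 - 216) = sqrt(560) = 4*sqrt(35) ≈ 23.664)
f = -672*sqrt(35) (f = ((1 + 13)*(-12))*(4*sqrt(35)) = (14*(-12))*(4*sqrt(35)) = -672*sqrt(35) ≈ -3975.6)
(-2200828 - 3216424) + f = (-2200828 - 3216424) - 672*sqrt(35) = -5417252 - 672*sqrt(35)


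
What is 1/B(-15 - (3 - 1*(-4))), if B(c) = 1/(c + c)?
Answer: -44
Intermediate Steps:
B(c) = 1/(2*c)
1/B(-15 - (3 - 1*(-4))) = 1/(1/(2*(-15 - (3 - 1*(-4))))) = 1/(1/(2*(-15 - (3 + 4)))) = 1/(1/(2*(-15 - 1*7))) = 1/(1/(2*(-15 - 7))) = 1/((½)/(-22)) = 1/((½)*(-1/22)) = 1/(-1/44) = -44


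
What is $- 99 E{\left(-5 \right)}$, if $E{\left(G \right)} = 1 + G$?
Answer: $396$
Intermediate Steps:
$- 99 E{\left(-5 \right)} = - 99 \left(1 - 5\right) = \left(-99\right) \left(-4\right) = 396$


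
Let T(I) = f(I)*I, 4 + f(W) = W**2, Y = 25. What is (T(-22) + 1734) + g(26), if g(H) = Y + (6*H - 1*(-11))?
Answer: -8634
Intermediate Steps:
f(W) = -4 + W**2
T(I) = I*(-4 + I**2) (T(I) = (-4 + I**2)*I = I*(-4 + I**2))
g(H) = 36 + 6*H (g(H) = 25 + (6*H - 1*(-11)) = 25 + (6*H + 11) = 25 + (11 + 6*H) = 36 + 6*H)
(T(-22) + 1734) + g(26) = (-22*(-4 + (-22)**2) + 1734) + (36 + 6*26) = (-22*(-4 + 484) + 1734) + (36 + 156) = (-22*480 + 1734) + 192 = (-10560 + 1734) + 192 = -8826 + 192 = -8634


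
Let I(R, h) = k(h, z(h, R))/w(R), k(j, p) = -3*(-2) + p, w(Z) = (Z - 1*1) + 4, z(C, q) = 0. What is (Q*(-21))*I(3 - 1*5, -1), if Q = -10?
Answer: 1260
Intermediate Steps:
w(Z) = 3 + Z (w(Z) = (Z - 1) + 4 = (-1 + Z) + 4 = 3 + Z)
k(j, p) = 6 + p
I(R, h) = 6/(3 + R) (I(R, h) = (6 + 0)/(3 + R) = 6/(3 + R))
(Q*(-21))*I(3 - 1*5, -1) = (-10*(-21))*(6/(3 + (3 - 1*5))) = 210*(6/(3 + (3 - 5))) = 210*(6/(3 - 2)) = 210*(6/1) = 210*(6*1) = 210*6 = 1260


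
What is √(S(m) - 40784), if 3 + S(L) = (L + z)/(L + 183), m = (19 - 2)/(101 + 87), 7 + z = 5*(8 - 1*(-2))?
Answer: I*√48324372520146/34421 ≈ 201.96*I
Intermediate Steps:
z = 43 (z = -7 + 5*(8 - 1*(-2)) = -7 + 5*(8 + 2) = -7 + 5*10 = -7 + 50 = 43)
m = 17/188 ≈ 0.090425
S(L) = -3 + (43 + L)/(183 + L) (S(L) = -3 + (L + 43)/(L + 183) = -3 + (43 + L)/(183 + L))
√(S(m) - 40784) = √(2*(-253 - 1*17/188)/(183 + 17/188) - 40784) = √(2*(-253 - 17/188)/(34421/188) - 40784) = √(2*(188/34421)*(-47581/188) - 40784) = √(-95162/34421 - 40784) = √(-1403921226/34421) = I*√48324372520146/34421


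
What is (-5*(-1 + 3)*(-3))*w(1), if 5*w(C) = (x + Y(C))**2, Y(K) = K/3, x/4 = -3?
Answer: 2450/3 ≈ 816.67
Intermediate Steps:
x = -12 (x = 4*(-3) = -12)
Y(K) = K/3 (Y(K) = K*(1/3) = K/3)
w(C) = (-12 + C/3)**2/5
(-5*(-1 + 3)*(-3))*w(1) = (-5*(-1 + 3)*(-3))*((-36 + 1)**2/45) = (-5*2*(-3))*((1/45)*(-35)**2) = (-10*(-3))*((1/45)*1225) = 30*(245/9) = 2450/3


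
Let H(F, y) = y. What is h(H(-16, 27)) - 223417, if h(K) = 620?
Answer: -222797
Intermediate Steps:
h(H(-16, 27)) - 223417 = 620 - 223417 = -222797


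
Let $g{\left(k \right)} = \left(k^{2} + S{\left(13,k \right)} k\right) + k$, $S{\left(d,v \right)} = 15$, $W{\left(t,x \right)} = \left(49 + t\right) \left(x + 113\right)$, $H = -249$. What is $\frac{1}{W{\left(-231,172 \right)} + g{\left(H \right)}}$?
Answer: $\frac{1}{6147} \approx 0.00016268$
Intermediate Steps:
$W{\left(t,x \right)} = \left(49 + t\right) \left(113 + x\right)$
$g{\left(k \right)} = k^{2} + 16 k$ ($g{\left(k \right)} = \left(k^{2} + 15 k\right) + k = k^{2} + 16 k$)
$\frac{1}{W{\left(-231,172 \right)} + g{\left(H \right)}} = \frac{1}{\left(5537 + 49 \cdot 172 + 113 \left(-231\right) - 39732\right) - 249 \left(16 - 249\right)} = \frac{1}{\left(5537 + 8428 - 26103 - 39732\right) - -58017} = \frac{1}{-51870 + 58017} = \frac{1}{6147}$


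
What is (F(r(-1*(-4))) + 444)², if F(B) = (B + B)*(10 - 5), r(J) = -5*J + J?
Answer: 80656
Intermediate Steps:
r(J) = -4*J
F(B) = 10*B (F(B) = (2*B)*5 = 10*B)
(F(r(-1*(-4))) + 444)² = (10*(-(-4)*(-4)) + 444)² = (10*(-4*4) + 444)² = (10*(-16) + 444)² = (-160 + 444)² = 284² = 80656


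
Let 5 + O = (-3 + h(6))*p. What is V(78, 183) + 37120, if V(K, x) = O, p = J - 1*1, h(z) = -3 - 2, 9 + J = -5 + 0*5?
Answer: 37235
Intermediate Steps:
J = -14 (J = -9 + (-5 + 0*5) = -9 + (-5 + 0) = -9 - 5 = -14)
h(z) = -5
p = -15 (p = -14 - 1*1 = -14 - 1 = -15)
O = 115 (O = -5 + (-3 - 5)*(-15) = -5 - 8*(-15) = -5 + 120 = 115)
V(K, x) = 115
V(78, 183) + 37120 = 115 + 37120 = 37235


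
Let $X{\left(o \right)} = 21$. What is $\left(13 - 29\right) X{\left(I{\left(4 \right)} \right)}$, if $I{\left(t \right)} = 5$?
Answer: $-336$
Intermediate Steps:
$\left(13 - 29\right) X{\left(I{\left(4 \right)} \right)} = \left(13 - 29\right) 21 = \left(-16\right) 21 = -336$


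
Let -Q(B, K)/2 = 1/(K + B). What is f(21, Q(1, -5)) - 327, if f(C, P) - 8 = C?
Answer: -298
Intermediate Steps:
Q(B, K) = -2/(B + K) (Q(B, K) = -2/(K + B) = -2/(B + K))
f(C, P) = 8 + C
f(21, Q(1, -5)) - 327 = (8 + 21) - 327 = 29 - 327 = -298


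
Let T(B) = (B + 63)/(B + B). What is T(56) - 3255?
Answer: -52063/16 ≈ -3253.9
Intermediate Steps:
T(B) = (63 + B)/(2*B) (T(B) = (63 + B)/((2*B)) = (63 + B)*(1/(2*B)) = (63 + B)/(2*B))
T(56) - 3255 = (½)*(63 + 56)/56 - 3255 = (½)*(1/56)*119 - 3255 = 17/16 - 3255 = -52063/16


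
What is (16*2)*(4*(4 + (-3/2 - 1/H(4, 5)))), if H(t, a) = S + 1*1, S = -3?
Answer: 384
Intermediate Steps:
H(t, a) = -2 (H(t, a) = -3 + 1*1 = -3 + 1 = -2)
(16*2)*(4*(4 + (-3/2 - 1/H(4, 5)))) = (16*2)*(4*(4 + (-3/2 - 1/(-2)))) = 32*(4*(4 + (-3*½ - 1*(-½)))) = 32*(4*(4 + (-3/2 + ½))) = 32*(4*(4 - 1)) = 32*(4*3) = 32*12 = 384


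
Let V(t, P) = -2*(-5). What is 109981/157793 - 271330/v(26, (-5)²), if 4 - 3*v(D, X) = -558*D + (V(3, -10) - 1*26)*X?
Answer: -63400943699/1176504608 ≈ -53.889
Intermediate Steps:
V(t, P) = 10
v(D, X) = 4/3 + 186*D + 16*X/3 (v(D, X) = 4/3 - (-558*D + (10 - 1*26)*X)/3 = 4/3 - (-558*D + (10 - 26)*X)/3 = 4/3 - (-558*D - 16*X)/3 = 4/3 + (186*D + 16*X/3) = 4/3 + 186*D + 16*X/3)
109981/157793 - 271330/v(26, (-5)²) = 109981/157793 - 271330/(4/3 + 186*26 + (16/3)*(-5)²) = 109981*(1/157793) - 271330/(4/3 + 4836 + (16/3)*25) = 109981/157793 - 271330/(4/3 + 4836 + 400/3) = 109981/157793 - 271330/14912/3 = 109981/157793 - 271330*3/14912 = 109981/157793 - 406995/7456 = -63400943699/1176504608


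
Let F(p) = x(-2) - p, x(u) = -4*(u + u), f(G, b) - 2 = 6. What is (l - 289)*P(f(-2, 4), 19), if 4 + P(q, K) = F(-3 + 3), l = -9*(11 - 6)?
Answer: -4008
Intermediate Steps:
f(G, b) = 8 (f(G, b) = 2 + 6 = 8)
x(u) = -8*u
l = -45 (l = -9*5 = -45)
F(p) = 16 - p (F(p) = -8*(-2) - p = 16 - p)
P(q, K) = 12 (P(q, K) = -4 + (16 - (-3 + 3)) = -4 + (16 - 1*0) = -4 + (16 + 0) = -4 + 16 = 12)
(l - 289)*P(f(-2, 4), 19) = (-45 - 289)*12 = -334*12 = -4008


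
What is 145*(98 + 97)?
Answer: 28275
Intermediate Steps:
145*(98 + 97) = 145*195 = 28275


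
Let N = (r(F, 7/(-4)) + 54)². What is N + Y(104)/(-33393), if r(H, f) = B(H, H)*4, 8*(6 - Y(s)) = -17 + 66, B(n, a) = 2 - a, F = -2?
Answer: 1309005601/267144 ≈ 4900.0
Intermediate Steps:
Y(s) = -⅛ (Y(s) = 6 - (-17 + 66)/8 = 6 - ⅛*49 = 6 - 49/8 = -⅛)
r(H, f) = 8 - 4*H (r(H, f) = (2 - H)*4 = 8 - 4*H)
N = 4900 (N = ((8 - 4*(-2)) + 54)² = ((8 + 8) + 54)² = (16 + 54)² = 70² = 4900)
N + Y(104)/(-33393) = 4900 - ⅛/(-33393) = 4900 - ⅛*(-1/33393) = 4900 + 1/267144 = 1309005601/267144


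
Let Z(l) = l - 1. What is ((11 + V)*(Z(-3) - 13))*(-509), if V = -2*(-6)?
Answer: 199019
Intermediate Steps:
V = 12
Z(l) = -1 + l
((11 + V)*(Z(-3) - 13))*(-509) = ((11 + 12)*((-1 - 3) - 13))*(-509) = (23*(-4 - 13))*(-509) = (23*(-17))*(-509) = -391*(-509) = 199019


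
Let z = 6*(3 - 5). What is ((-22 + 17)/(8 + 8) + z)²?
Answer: 38809/256 ≈ 151.60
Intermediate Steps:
z = -12 (z = 6*(-2) = -12)
((-22 + 17)/(8 + 8) + z)² = ((-22 + 17)/(8 + 8) - 12)² = (-5/16 - 12)² = (-197/16)² = 38809/256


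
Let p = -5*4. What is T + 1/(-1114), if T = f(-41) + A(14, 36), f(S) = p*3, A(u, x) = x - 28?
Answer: -57929/1114 ≈ -52.001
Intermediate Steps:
p = -20
A(u, x) = -28 + x
f(S) = -60 (f(S) = -20*3 = -60)
T = -52 (T = -60 + (-28 + 36) = -60 + 8 = -52)
T + 1/(-1114) = -52 + 1/(-1114) = -52 - 1/1114 = -57929/1114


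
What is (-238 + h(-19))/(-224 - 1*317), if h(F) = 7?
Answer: 231/541 ≈ 0.42699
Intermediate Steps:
(-238 + h(-19))/(-224 - 1*317) = (-238 + 7)/(-224 - 1*317) = -231/(-224 - 317) = -231/(-541) = -231*(-1/541) = 231/541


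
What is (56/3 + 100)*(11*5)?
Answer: 19580/3 ≈ 6526.7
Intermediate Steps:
(56/3 + 100)*(11*5) = (56*(⅓) + 100)*55 = (56/3 + 100)*55 = (356/3)*55 = 19580/3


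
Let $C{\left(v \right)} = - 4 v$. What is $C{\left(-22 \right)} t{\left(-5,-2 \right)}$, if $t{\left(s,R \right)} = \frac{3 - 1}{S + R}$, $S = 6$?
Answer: $44$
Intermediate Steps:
$t{\left(s,R \right)} = \frac{2}{6 + R}$ ($t{\left(s,R \right)} = \frac{3 - 1}{6 + R} = \frac{2}{6 + R}$)
$C{\left(-22 \right)} t{\left(-5,-2 \right)} = \left(-4\right) \left(-22\right) \frac{2}{6 - 2} = 88 \cdot \frac{2}{4} = 88 \cdot 2 \cdot \frac{1}{4} = 88 \cdot \frac{1}{2} = 44$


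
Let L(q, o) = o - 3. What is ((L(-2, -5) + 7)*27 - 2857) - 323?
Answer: -3207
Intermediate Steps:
L(q, o) = -3 + o
((L(-2, -5) + 7)*27 - 2857) - 323 = (((-3 - 5) + 7)*27 - 2857) - 323 = ((-8 + 7)*27 - 2857) - 323 = (-1*27 - 2857) - 323 = (-27 - 2857) - 323 = -2884 - 323 = -3207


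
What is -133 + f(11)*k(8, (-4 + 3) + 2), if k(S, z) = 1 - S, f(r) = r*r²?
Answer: -9450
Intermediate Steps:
f(r) = r³
-133 + f(11)*k(8, (-4 + 3) + 2) = -133 + 11³*(1 - 1*8) = -133 + 1331*(1 - 8) = -133 + 1331*(-7) = -133 - 9317 = -9450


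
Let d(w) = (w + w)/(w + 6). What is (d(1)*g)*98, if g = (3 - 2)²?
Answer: 28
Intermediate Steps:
g = 1 (g = 1² = 1)
d(w) = 2*w/(6 + w) (d(w) = (2*w)/(6 + w) = 2*w/(6 + w))
(d(1)*g)*98 = ((2*1/(6 + 1))*1)*98 = ((2*1/7)*1)*98 = ((2*1*(⅐))*1)*98 = ((2/7)*1)*98 = (2/7)*98 = 28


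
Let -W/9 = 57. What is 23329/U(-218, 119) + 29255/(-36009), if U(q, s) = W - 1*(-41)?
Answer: -853862321/16996248 ≈ -50.238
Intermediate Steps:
W = -513 (W = -9*57 = -513)
U(q, s) = -472 (U(q, s) = -513 - 1*(-41) = -513 + 41 = -472)
23329/U(-218, 119) + 29255/(-36009) = 23329/(-472) + 29255/(-36009) = 23329*(-1/472) + 29255*(-1/36009) = -23329/472 - 29255/36009 = -853862321/16996248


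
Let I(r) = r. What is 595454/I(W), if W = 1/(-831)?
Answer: -494822274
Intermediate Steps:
W = -1/831 ≈ -0.0012034
595454/I(W) = 595454/(-1/831) = 595454*(-831) = -494822274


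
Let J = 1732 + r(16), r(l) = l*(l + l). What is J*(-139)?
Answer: -311916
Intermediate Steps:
r(l) = 2*l² (r(l) = l*(2*l) = 2*l²)
J = 2244 (J = 1732 + 2*16² = 1732 + 2*256 = 1732 + 512 = 2244)
J*(-139) = 2244*(-139) = -311916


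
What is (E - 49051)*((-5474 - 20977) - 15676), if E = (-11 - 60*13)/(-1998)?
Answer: 4128576888589/1998 ≈ 2.0664e+9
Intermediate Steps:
E = 791/1998 (E = (-11 - 780)*(-1/1998) = -791*(-1/1998) = 791/1998 ≈ 0.39590)
(E - 49051)*((-5474 - 20977) - 15676) = (791/1998 - 49051)*((-5474 - 20977) - 15676) = -98003107*(-26451 - 15676)/1998 = -98003107/1998*(-42127) = 4128576888589/1998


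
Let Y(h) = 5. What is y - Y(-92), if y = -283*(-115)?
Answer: 32540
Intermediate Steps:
y = 32545
y - Y(-92) = 32545 - 1*5 = 32545 - 5 = 32540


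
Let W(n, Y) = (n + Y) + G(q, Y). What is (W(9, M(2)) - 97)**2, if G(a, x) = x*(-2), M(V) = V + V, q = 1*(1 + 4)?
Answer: 8464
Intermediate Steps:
q = 5 (q = 1*5 = 5)
M(V) = 2*V
G(a, x) = -2*x
W(n, Y) = n - Y (W(n, Y) = (n + Y) - 2*Y = (Y + n) - 2*Y = n - Y)
(W(9, M(2)) - 97)**2 = ((9 - 2*2) - 97)**2 = ((9 - 1*4) - 97)**2 = ((9 - 4) - 97)**2 = (5 - 97)**2 = (-92)**2 = 8464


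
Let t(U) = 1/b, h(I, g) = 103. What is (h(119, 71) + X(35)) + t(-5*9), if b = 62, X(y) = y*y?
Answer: 82337/62 ≈ 1328.0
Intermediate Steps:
X(y) = y²
t(U) = 1/62
(h(119, 71) + X(35)) + t(-5*9) = (103 + 35²) + 1/62 = (103 + 1225) + 1/62 = 1328 + 1/62 = 82337/62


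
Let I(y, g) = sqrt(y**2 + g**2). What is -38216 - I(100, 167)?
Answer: -38216 - sqrt(37889) ≈ -38411.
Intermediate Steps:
I(y, g) = sqrt(g**2 + y**2)
-38216 - I(100, 167) = -38216 - sqrt(167**2 + 100**2) = -38216 - sqrt(27889 + 10000) = -38216 - sqrt(37889)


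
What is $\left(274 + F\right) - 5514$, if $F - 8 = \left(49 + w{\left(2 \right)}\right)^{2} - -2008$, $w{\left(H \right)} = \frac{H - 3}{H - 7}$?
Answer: $- \frac{20084}{25} \approx -803.36$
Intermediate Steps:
$w{\left(H \right)} = \frac{-3 + H}{-7 + H}$
$F = \frac{110916}{25}$ ($F = 8 - \left(-2008 - \left(49 + \frac{-3 + 2}{-7 + 2}\right)^{2}\right) = 8 + \left(\left(49 + \frac{1}{-5} \left(-1\right)\right)^{2} + 2008\right) = 8 + \left(\left(49 - - \frac{1}{5}\right)^{2} + 2008\right) = 8 + \left(\left(49 + \frac{1}{5}\right)^{2} + 2008\right) = 8 + \left(\left(\frac{246}{5}\right)^{2} + 2008\right) = 8 + \left(\frac{60516}{25} + 2008\right) = 8 + \frac{110716}{25} = \frac{110916}{25} \approx 4436.6$)
$\left(274 + F\right) - 5514 = \left(274 + \frac{110916}{25}\right) - 5514 = \frac{117766}{25} - 5514 = - \frac{20084}{25}$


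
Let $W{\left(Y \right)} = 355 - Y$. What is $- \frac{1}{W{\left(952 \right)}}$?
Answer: $\frac{1}{597} \approx 0.001675$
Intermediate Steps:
$- \frac{1}{W{\left(952 \right)}} = - \frac{1}{355 - 952} = - \frac{1}{-597} = \left(-1\right) \left(- \frac{1}{597}\right) = \frac{1}{597}$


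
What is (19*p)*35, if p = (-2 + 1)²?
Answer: 665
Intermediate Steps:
p = 1 (p = (-1)² = 1)
(19*p)*35 = (19*1)*35 = 19*35 = 665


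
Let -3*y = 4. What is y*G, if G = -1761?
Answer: 2348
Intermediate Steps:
y = -4/3 (y = -⅓*4 = -4/3 ≈ -1.3333)
y*G = -4/3*(-1761) = 2348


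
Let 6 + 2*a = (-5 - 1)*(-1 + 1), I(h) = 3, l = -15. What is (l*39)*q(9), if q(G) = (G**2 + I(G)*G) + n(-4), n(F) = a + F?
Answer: -59085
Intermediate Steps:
a = -3 (a = -3 + ((-5 - 1)*(-1 + 1))/2 = -3 + (-6*0)/2 = -3 + (1/2)*0 = -3 + 0 = -3)
n(F) = -3 + F
q(G) = -7 + G**2 + 3*G (q(G) = (G**2 + 3*G) + (-3 - 4) = (G**2 + 3*G) - 7 = -7 + G**2 + 3*G)
(l*39)*q(9) = (-15*39)*(-7 + 9**2 + 3*9) = -585*(-7 + 81 + 27) = -585*101 = -59085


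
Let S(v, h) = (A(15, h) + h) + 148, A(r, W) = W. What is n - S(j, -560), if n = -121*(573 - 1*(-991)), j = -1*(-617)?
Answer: -188272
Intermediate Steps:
j = 617
S(v, h) = 148 + 2*h (S(v, h) = (h + h) + 148 = 2*h + 148 = 148 + 2*h)
n = -189244 (n = -121*(573 + 991) = -121*1564 = -189244)
n - S(j, -560) = -189244 - (148 + 2*(-560)) = -189244 - (148 - 1120) = -189244 - 1*(-972) = -189244 + 972 = -188272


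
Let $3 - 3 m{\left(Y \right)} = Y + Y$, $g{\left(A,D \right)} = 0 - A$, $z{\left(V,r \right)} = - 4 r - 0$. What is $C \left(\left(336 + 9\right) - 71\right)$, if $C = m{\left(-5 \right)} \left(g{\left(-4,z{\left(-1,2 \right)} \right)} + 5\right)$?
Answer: $10686$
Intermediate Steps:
$z{\left(V,r \right)} = - 4 r$ ($z{\left(V,r \right)} = - 4 r + 0 = - 4 r$)
$g{\left(A,D \right)} = - A$
$m{\left(Y \right)} = 1 - \frac{2 Y}{3}$ ($m{\left(Y \right)} = 1 - \frac{Y + Y}{3} = 1 - \frac{2 Y}{3}$)
$C = 39$ ($C = \left(1 - - \frac{10}{3}\right) \left(\left(-1\right) \left(-4\right) + 5\right) = \left(1 + \frac{10}{3}\right) \left(4 + 5\right) = \frac{13}{3} \cdot 9 = 39$)
$C \left(\left(336 + 9\right) - 71\right) = 39 \left(\left(336 + 9\right) - 71\right) = 39 \left(345 - 71\right) = 39 \cdot 274 = 10686$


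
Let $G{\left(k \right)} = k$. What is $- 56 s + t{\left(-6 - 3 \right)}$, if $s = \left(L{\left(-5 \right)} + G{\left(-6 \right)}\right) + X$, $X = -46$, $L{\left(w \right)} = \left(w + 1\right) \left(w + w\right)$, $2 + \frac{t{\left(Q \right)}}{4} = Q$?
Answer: $628$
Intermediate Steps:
$t{\left(Q \right)} = -8 + 4 Q$
$L{\left(w \right)} = 2 w \left(1 + w\right)$ ($L{\left(w \right)} = \left(1 + w\right) 2 w = 2 w \left(1 + w\right)$)
$s = -12$ ($s = \left(2 \left(-5\right) \left(1 - 5\right) - 6\right) - 46 = \left(2 \left(-5\right) \left(-4\right) - 6\right) - 46 = \left(40 - 6\right) - 46 = 34 - 46 = -12$)
$- 56 s + t{\left(-6 - 3 \right)} = \left(-56\right) \left(-12\right) + \left(-8 + 4 \left(-6 - 3\right)\right) = 672 + \left(-8 + 4 \left(-9\right)\right) = 672 - 44 = 628$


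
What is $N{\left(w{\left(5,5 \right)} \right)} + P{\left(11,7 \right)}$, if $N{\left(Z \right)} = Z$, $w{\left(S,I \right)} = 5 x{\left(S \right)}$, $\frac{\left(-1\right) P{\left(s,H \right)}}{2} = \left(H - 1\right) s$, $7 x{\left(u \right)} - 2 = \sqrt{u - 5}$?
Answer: $- \frac{914}{7} \approx -130.57$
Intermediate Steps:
$x{\left(u \right)} = \frac{2}{7} + \frac{\sqrt{-5 + u}}{7}$ ($x{\left(u \right)} = \frac{2}{7} + \frac{\sqrt{u - 5}}{7} = \frac{2}{7} + \frac{\sqrt{-5 + u}}{7}$)
$P{\left(s,H \right)} = - 2 s \left(-1 + H\right)$ ($P{\left(s,H \right)} = - 2 \left(H - 1\right) s = - 2 \left(-1 + H\right) s = - 2 s \left(-1 + H\right)$)
$w{\left(S,I \right)} = \frac{10}{7} + \frac{5 \sqrt{-5 + S}}{7}$ ($w{\left(S,I \right)} = 5 \left(\frac{2}{7} + \frac{\sqrt{-5 + S}}{7}\right) = \frac{10}{7} + \frac{5 \sqrt{-5 + S}}{7}$)
$N{\left(w{\left(5,5 \right)} \right)} + P{\left(11,7 \right)} = \left(\frac{10}{7} + \frac{5 \sqrt{-5 + 5}}{7}\right) + 2 \cdot 11 \left(1 - 7\right) = \left(\frac{10}{7} + \frac{5 \sqrt{0}}{7}\right) + 2 \cdot 11 \left(1 - 7\right) = \left(\frac{10}{7} + \frac{5}{7} \cdot 0\right) + 2 \cdot 11 \left(-6\right) = \left(\frac{10}{7} + 0\right) - 132 = \frac{10}{7} - 132 = - \frac{914}{7}$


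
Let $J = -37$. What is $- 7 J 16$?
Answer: $4144$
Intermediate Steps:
$- 7 J 16 = \left(-7\right) \left(-37\right) 16 = 259 \cdot 16 = 4144$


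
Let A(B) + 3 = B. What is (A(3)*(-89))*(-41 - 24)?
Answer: 0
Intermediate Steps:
A(B) = -3 + B
(A(3)*(-89))*(-41 - 24) = ((-3 + 3)*(-89))*(-41 - 24) = (0*(-89))*(-65) = 0*(-65) = 0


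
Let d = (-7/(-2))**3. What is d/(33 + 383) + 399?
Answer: 1328215/3328 ≈ 399.10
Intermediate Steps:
d = 343/8 (d = (-7*(-1/2))**3 = (7/2)**3 = 343/8 ≈ 42.875)
d/(33 + 383) + 399 = 343/(8*(33 + 383)) + 399 = (343/8)/416 + 399 = (343/8)*(1/416) + 399 = 343/3328 + 399 = 1328215/3328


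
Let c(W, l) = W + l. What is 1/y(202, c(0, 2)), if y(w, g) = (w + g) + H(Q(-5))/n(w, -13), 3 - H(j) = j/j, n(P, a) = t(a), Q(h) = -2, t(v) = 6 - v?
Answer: 19/3878 ≈ 0.0048994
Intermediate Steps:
n(P, a) = 6 - a
H(j) = 2 (H(j) = 3 - j/j = 3 - 1*1 = 3 - 1 = 2)
y(w, g) = 2/19 + g + w (y(w, g) = (w + g) + 2/(6 - 1*(-13)) = (g + w) + 2/(6 + 13) = (g + w) + 2/19 = 2/19 + g + w)
1/y(202, c(0, 2)) = 1/(2/19 + (0 + 2) + 202) = 1/(2/19 + 2 + 202) = 1/(3878/19) = 19/3878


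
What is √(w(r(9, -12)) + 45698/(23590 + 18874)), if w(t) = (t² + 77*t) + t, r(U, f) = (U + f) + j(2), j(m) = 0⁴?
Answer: I*√6309023777/5308 ≈ 14.964*I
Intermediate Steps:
j(m) = 0
r(U, f) = U + f (r(U, f) = (U + f) + 0 = U + f)
w(t) = t² + 78*t
√(w(r(9, -12)) + 45698/(23590 + 18874)) = √((9 - 12)*(78 + (9 - 12)) + 45698/(23590 + 18874)) = √(-3*(78 - 3) + 45698/42464) = √(-3*75 + 45698*(1/42464)) = √(-225 + 22849/21232) = √(-4754351/21232) = I*√6309023777/5308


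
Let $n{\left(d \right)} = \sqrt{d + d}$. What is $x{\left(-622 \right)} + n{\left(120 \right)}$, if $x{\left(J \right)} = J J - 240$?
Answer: $386644 + 4 \sqrt{15} \approx 3.8666 \cdot 10^{5}$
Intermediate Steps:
$x{\left(J \right)} = -240 + J^{2}$ ($x{\left(J \right)} = J^{2} - 240 = -240 + J^{2}$)
$n{\left(d \right)} = \sqrt{2} \sqrt{d}$ ($n{\left(d \right)} = \sqrt{2 d} = \sqrt{2} \sqrt{d}$)
$x{\left(-622 \right)} + n{\left(120 \right)} = \left(-240 + \left(-622\right)^{2}\right) + \sqrt{2} \sqrt{120} = \left(-240 + 386884\right) + \sqrt{2} \cdot 2 \sqrt{30} = 386644 + 4 \sqrt{15}$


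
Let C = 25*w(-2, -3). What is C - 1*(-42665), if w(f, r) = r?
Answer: 42590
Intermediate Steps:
C = -75 (C = 25*(-3) = -75)
C - 1*(-42665) = -75 - 1*(-42665) = -75 + 42665 = 42590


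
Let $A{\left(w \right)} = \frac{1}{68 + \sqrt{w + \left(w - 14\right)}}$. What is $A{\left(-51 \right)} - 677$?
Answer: $\frac{- 1354 \sqrt{29} + 46035 i}{2 \left(\sqrt{29} - 34 i\right)} \approx -676.99 - 0.0022722 i$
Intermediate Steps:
$A{\left(w \right)} = \frac{1}{68 + \sqrt{-14 + 2 w}}$ ($A{\left(w \right)} = \frac{1}{68 + \sqrt{w + \left(-14 + w\right)}} = \frac{1}{68 + \sqrt{-14 + 2 w}}$)
$A{\left(-51 \right)} - 677 = \frac{1}{68 + \sqrt{2} \sqrt{-7 - 51}} - 677 = \frac{1}{68 + \sqrt{2} \sqrt{-58}} - 677 = \frac{1}{68 + \sqrt{2} i \sqrt{58}} - 677 = \frac{1}{68 + 2 i \sqrt{29}} - 677 = -677 + \frac{1}{68 + 2 i \sqrt{29}}$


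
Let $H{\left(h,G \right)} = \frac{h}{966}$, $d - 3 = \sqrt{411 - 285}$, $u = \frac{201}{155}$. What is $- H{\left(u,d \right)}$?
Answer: $- \frac{67}{49910} \approx -0.0013424$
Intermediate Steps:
$u = \frac{201}{155}$ ($u = 201 \cdot \frac{1}{155} = \frac{201}{155} \approx 1.2968$)
$d = 3 + 3 \sqrt{14}$ ($d = 3 + \sqrt{411 - 285} = 3 + \sqrt{126} = 3 + 3 \sqrt{14} \approx 14.225$)
$H{\left(h,G \right)} = \frac{h}{966}$ ($H{\left(h,G \right)} = h \frac{1}{966} = \frac{h}{966}$)
$- H{\left(u,d \right)} = - \frac{201}{966 \cdot 155} = \left(-1\right) \frac{67}{49910} = - \frac{67}{49910}$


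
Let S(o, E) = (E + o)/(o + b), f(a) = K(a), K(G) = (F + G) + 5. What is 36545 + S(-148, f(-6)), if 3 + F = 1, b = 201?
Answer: 1936734/53 ≈ 36542.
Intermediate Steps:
F = -2 (F = -3 + 1 = -2)
K(G) = 3 + G (K(G) = (-2 + G) + 5 = 3 + G)
f(a) = 3 + a
S(o, E) = (E + o)/(201 + o) (S(o, E) = (E + o)/(o + 201) = (E + o)/(201 + o))
36545 + S(-148, f(-6)) = 36545 + ((3 - 6) - 148)/(201 - 148) = 36545 + (-3 - 148)/53 = 36545 + (1/53)*(-151) = 36545 - 151/53 = 1936734/53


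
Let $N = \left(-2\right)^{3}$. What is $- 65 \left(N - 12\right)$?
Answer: $1300$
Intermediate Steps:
$N = -8$
$- 65 \left(N - 12\right) = - 65 \left(-8 - 12\right) = \left(-65\right) \left(-20\right) = 1300$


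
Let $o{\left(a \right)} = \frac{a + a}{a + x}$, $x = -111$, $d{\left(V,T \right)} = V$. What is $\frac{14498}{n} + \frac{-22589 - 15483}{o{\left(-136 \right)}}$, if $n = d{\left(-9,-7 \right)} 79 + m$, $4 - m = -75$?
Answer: $- \frac{185847967}{5372} \approx -34596.0$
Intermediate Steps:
$m = 79$ ($m = 4 - -75 = 4 + 75 = 79$)
$o{\left(a \right)} = \frac{2 a}{-111 + a}$ ($o{\left(a \right)} = \frac{a + a}{a - 111} = \frac{2 a}{-111 + a}$)
$n = -632$ ($n = \left(-9\right) 79 + 79 = -711 + 79 = -632$)
$\frac{14498}{n} + \frac{-22589 - 15483}{o{\left(-136 \right)}} = \frac{14498}{-632} + \frac{-22589 - 15483}{2 \left(-136\right) \frac{1}{-111 - 136}} = 14498 \left(- \frac{1}{632}\right) + \frac{-22589 - 15483}{2 \left(-136\right) \frac{1}{-247}} = - \frac{7249}{316} - \frac{38072}{2 \left(-136\right) \left(- \frac{1}{247}\right)} = - \frac{7249}{316} - \frac{38072}{\frac{272}{247}} = - \frac{7249}{316} - \frac{1175473}{34} = - \frac{185847967}{5372}$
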